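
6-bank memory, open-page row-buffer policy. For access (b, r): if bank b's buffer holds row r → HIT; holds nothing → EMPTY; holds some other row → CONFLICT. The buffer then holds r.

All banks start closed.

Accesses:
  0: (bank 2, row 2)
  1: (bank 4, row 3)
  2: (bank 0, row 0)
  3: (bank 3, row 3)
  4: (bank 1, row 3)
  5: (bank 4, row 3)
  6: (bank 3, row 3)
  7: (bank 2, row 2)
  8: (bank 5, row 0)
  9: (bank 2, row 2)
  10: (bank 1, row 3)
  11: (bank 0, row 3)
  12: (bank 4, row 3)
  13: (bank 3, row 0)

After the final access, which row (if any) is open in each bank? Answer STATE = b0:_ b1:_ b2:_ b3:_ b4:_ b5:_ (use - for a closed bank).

#0 (2,2) E
#1 (4,3) E
#2 (0,0) E
#3 (3,3) E
#4 (1,3) E
#5 (4,3) H  (was 3)
#6 (3,3) H  (was 3)
#7 (2,2) H  (was 2)
#8 (5,0) E
#9 (2,2) H  (was 2)
#10 (1,3) H  (was 3)
#11 (0,3) C  (was 0)
#12 (4,3) H  (was 3)
#13 (3,0) C  (was 3)

STATE = b0:3 b1:3 b2:2 b3:0 b4:3 b5:0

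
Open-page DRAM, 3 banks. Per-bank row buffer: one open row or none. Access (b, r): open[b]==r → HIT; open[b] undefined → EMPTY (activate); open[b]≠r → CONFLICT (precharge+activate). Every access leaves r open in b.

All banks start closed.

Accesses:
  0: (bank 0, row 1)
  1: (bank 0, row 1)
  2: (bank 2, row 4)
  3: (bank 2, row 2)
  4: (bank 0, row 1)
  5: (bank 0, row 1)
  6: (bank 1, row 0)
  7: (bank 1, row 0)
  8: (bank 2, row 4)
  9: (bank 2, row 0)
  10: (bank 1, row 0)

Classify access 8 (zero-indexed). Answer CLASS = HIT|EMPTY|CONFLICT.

step 0: bank0 None->1 [EMPTY]
step 1: bank0 1->1 [HIT]
step 2: bank2 None->4 [EMPTY]
step 3: bank2 4->2 [CONFLICT]
step 4: bank0 1->1 [HIT]
step 5: bank0 1->1 [HIT]
step 6: bank1 None->0 [EMPTY]
step 7: bank1 0->0 [HIT]
step 8: bank2 2->4 [CONFLICT]
step 9: bank2 4->0 [CONFLICT]
step 10: bank1 0->0 [HIT]

CLASS = CONFLICT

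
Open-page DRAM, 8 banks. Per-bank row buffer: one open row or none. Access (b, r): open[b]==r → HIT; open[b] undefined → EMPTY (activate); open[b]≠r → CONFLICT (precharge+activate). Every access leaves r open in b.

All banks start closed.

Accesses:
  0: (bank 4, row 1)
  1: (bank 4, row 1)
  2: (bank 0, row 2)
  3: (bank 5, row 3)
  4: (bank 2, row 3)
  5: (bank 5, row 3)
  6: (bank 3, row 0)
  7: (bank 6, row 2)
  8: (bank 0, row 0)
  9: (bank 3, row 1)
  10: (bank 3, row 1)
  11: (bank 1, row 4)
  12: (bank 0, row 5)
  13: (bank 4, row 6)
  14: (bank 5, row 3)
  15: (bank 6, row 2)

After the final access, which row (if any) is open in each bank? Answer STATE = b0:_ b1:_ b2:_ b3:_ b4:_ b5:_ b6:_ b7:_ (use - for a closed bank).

step 0: bank4 None->1 [EMPTY]
step 1: bank4 1->1 [HIT]
step 2: bank0 None->2 [EMPTY]
step 3: bank5 None->3 [EMPTY]
step 4: bank2 None->3 [EMPTY]
step 5: bank5 3->3 [HIT]
step 6: bank3 None->0 [EMPTY]
step 7: bank6 None->2 [EMPTY]
step 8: bank0 2->0 [CONFLICT]
step 9: bank3 0->1 [CONFLICT]
step 10: bank3 1->1 [HIT]
step 11: bank1 None->4 [EMPTY]
step 12: bank0 0->5 [CONFLICT]
step 13: bank4 1->6 [CONFLICT]
step 14: bank5 3->3 [HIT]
step 15: bank6 2->2 [HIT]

STATE = b0:5 b1:4 b2:3 b3:1 b4:6 b5:3 b6:2 b7:-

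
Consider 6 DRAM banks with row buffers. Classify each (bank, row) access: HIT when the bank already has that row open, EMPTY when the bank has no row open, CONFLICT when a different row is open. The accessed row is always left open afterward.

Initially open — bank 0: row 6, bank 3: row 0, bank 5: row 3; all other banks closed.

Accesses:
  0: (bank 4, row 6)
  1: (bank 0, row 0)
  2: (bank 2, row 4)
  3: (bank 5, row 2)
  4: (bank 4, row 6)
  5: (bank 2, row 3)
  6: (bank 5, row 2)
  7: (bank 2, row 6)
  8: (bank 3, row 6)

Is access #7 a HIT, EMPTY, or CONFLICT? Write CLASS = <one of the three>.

CLASS = CONFLICT

  [0] b4 r6: no row ⇒ E
  [1] b0 r0: had r6 ⇒ C
  [2] b2 r4: no row ⇒ E
  [3] b5 r2: had r3 ⇒ C
  [4] b4 r6: had r6 ⇒ H
  [5] b2 r3: had r4 ⇒ C
  [6] b5 r2: had r2 ⇒ H
  [7] b2 r6: had r3 ⇒ C
  [8] b3 r6: had r0 ⇒ C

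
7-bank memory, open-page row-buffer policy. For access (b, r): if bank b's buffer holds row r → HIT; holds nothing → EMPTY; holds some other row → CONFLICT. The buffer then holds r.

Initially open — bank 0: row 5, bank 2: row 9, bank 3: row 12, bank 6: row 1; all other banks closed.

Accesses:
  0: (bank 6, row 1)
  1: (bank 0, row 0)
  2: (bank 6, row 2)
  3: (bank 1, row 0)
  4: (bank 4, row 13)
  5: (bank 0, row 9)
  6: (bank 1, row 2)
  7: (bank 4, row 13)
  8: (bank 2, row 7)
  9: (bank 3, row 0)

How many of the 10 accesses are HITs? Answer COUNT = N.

COUNT = 2

  [0] b6 r1: had r1 ⇒ H
  [1] b0 r0: had r5 ⇒ C
  [2] b6 r2: had r1 ⇒ C
  [3] b1 r0: no row ⇒ E
  [4] b4 r13: no row ⇒ E
  [5] b0 r9: had r0 ⇒ C
  [6] b1 r2: had r0 ⇒ C
  [7] b4 r13: had r13 ⇒ H
  [8] b2 r7: had r9 ⇒ C
  [9] b3 r0: had r12 ⇒ C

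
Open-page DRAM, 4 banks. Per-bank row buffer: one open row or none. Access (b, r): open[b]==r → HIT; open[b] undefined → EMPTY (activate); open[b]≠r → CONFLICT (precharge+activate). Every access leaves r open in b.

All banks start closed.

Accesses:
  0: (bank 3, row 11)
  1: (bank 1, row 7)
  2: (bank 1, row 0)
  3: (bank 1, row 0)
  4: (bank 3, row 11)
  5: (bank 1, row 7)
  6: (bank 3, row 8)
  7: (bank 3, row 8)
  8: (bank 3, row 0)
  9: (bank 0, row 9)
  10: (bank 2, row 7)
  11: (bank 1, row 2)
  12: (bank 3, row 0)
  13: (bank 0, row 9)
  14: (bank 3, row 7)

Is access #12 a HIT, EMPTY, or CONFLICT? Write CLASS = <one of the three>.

0: bank 3 row 11 — prev None → EMPTY
1: bank 1 row 7 — prev None → EMPTY
2: bank 1 row 0 — prev 7 → CONFLICT
3: bank 1 row 0 — prev 0 → HIT
4: bank 3 row 11 — prev 11 → HIT
5: bank 1 row 7 — prev 0 → CONFLICT
6: bank 3 row 8 — prev 11 → CONFLICT
7: bank 3 row 8 — prev 8 → HIT
8: bank 3 row 0 — prev 8 → CONFLICT
9: bank 0 row 9 — prev None → EMPTY
10: bank 2 row 7 — prev None → EMPTY
11: bank 1 row 2 — prev 7 → CONFLICT
12: bank 3 row 0 — prev 0 → HIT
13: bank 0 row 9 — prev 9 → HIT
14: bank 3 row 7 — prev 0 → CONFLICT

CLASS = HIT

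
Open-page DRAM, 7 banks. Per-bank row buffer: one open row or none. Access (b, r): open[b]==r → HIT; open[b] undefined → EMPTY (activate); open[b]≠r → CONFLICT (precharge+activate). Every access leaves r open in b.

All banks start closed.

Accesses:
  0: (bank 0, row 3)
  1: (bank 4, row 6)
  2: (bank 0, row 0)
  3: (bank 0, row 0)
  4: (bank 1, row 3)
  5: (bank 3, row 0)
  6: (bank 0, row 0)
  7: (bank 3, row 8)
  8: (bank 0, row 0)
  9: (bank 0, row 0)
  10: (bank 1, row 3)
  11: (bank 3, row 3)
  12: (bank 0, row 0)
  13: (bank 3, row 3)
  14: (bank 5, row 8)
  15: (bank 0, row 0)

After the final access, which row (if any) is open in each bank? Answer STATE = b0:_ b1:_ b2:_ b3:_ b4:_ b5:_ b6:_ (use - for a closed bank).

STATE = b0:0 b1:3 b2:- b3:3 b4:6 b5:8 b6:-

  [0] b0 r3: no row ⇒ E
  [1] b4 r6: no row ⇒ E
  [2] b0 r0: had r3 ⇒ C
  [3] b0 r0: had r0 ⇒ H
  [4] b1 r3: no row ⇒ E
  [5] b3 r0: no row ⇒ E
  [6] b0 r0: had r0 ⇒ H
  [7] b3 r8: had r0 ⇒ C
  [8] b0 r0: had r0 ⇒ H
  [9] b0 r0: had r0 ⇒ H
  [10] b1 r3: had r3 ⇒ H
  [11] b3 r3: had r8 ⇒ C
  [12] b0 r0: had r0 ⇒ H
  [13] b3 r3: had r3 ⇒ H
  [14] b5 r8: no row ⇒ E
  [15] b0 r0: had r0 ⇒ H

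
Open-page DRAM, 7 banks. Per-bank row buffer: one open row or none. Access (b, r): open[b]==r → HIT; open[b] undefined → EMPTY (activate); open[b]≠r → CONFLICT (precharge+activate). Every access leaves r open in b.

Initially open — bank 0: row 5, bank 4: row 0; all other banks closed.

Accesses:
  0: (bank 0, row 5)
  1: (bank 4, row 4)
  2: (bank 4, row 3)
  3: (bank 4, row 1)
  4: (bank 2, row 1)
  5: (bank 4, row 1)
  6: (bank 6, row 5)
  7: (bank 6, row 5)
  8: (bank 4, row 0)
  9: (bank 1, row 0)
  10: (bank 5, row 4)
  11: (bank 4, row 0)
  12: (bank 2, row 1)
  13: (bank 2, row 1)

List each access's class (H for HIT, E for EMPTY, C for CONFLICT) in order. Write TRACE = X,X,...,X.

TRACE = H,C,C,C,E,H,E,H,C,E,E,H,H,H

step 0: bank0 5->5 [HIT]
step 1: bank4 0->4 [CONFLICT]
step 2: bank4 4->3 [CONFLICT]
step 3: bank4 3->1 [CONFLICT]
step 4: bank2 None->1 [EMPTY]
step 5: bank4 1->1 [HIT]
step 6: bank6 None->5 [EMPTY]
step 7: bank6 5->5 [HIT]
step 8: bank4 1->0 [CONFLICT]
step 9: bank1 None->0 [EMPTY]
step 10: bank5 None->4 [EMPTY]
step 11: bank4 0->0 [HIT]
step 12: bank2 1->1 [HIT]
step 13: bank2 1->1 [HIT]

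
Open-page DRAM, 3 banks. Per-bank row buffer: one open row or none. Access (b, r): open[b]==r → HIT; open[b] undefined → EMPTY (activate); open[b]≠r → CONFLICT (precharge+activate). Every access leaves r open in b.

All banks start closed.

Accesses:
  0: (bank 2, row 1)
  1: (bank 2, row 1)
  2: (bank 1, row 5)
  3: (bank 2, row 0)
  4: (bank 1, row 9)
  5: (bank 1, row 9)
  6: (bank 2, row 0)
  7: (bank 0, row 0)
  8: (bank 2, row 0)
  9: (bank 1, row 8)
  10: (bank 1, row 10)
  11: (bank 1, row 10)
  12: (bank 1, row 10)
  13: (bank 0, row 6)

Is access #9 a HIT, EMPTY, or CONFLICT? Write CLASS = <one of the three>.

CLASS = CONFLICT

#0 (2,1) E
#1 (2,1) H  (was 1)
#2 (1,5) E
#3 (2,0) C  (was 1)
#4 (1,9) C  (was 5)
#5 (1,9) H  (was 9)
#6 (2,0) H  (was 0)
#7 (0,0) E
#8 (2,0) H  (was 0)
#9 (1,8) C  (was 9)
#10 (1,10) C  (was 8)
#11 (1,10) H  (was 10)
#12 (1,10) H  (was 10)
#13 (0,6) C  (was 0)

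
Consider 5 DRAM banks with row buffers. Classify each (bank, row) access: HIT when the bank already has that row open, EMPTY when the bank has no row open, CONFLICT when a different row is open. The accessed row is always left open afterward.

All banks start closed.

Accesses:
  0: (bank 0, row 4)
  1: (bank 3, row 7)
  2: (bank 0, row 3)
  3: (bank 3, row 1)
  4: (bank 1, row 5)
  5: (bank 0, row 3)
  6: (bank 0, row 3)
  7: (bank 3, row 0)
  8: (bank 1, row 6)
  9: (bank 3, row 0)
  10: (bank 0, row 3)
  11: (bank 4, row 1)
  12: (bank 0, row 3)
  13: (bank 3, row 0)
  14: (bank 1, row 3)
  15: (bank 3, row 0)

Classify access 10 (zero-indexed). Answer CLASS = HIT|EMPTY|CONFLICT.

CLASS = HIT

step 0: bank0 None->4 [EMPTY]
step 1: bank3 None->7 [EMPTY]
step 2: bank0 4->3 [CONFLICT]
step 3: bank3 7->1 [CONFLICT]
step 4: bank1 None->5 [EMPTY]
step 5: bank0 3->3 [HIT]
step 6: bank0 3->3 [HIT]
step 7: bank3 1->0 [CONFLICT]
step 8: bank1 5->6 [CONFLICT]
step 9: bank3 0->0 [HIT]
step 10: bank0 3->3 [HIT]
step 11: bank4 None->1 [EMPTY]
step 12: bank0 3->3 [HIT]
step 13: bank3 0->0 [HIT]
step 14: bank1 6->3 [CONFLICT]
step 15: bank3 0->0 [HIT]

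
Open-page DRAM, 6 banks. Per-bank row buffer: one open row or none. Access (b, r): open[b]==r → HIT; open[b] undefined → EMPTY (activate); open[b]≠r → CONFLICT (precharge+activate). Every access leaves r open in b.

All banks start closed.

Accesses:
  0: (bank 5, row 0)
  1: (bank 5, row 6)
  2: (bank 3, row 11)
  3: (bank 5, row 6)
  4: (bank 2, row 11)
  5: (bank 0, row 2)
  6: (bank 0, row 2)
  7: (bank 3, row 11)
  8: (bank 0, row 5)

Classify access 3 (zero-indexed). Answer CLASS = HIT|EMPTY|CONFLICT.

CLASS = HIT

0: bank 5 row 0 — prev None → EMPTY
1: bank 5 row 6 — prev 0 → CONFLICT
2: bank 3 row 11 — prev None → EMPTY
3: bank 5 row 6 — prev 6 → HIT
4: bank 2 row 11 — prev None → EMPTY
5: bank 0 row 2 — prev None → EMPTY
6: bank 0 row 2 — prev 2 → HIT
7: bank 3 row 11 — prev 11 → HIT
8: bank 0 row 5 — prev 2 → CONFLICT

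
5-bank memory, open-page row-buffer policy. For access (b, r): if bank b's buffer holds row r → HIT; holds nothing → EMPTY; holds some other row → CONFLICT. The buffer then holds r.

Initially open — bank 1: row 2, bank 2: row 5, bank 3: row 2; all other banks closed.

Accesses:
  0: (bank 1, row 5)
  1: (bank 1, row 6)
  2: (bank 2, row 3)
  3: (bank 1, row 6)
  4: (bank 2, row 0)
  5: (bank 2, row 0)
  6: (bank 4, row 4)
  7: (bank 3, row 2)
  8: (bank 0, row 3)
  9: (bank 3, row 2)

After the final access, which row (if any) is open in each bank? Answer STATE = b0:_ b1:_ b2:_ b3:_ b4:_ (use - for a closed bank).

0: bank 1 row 5 — prev 2 → CONFLICT
1: bank 1 row 6 — prev 5 → CONFLICT
2: bank 2 row 3 — prev 5 → CONFLICT
3: bank 1 row 6 — prev 6 → HIT
4: bank 2 row 0 — prev 3 → CONFLICT
5: bank 2 row 0 — prev 0 → HIT
6: bank 4 row 4 — prev None → EMPTY
7: bank 3 row 2 — prev 2 → HIT
8: bank 0 row 3 — prev None → EMPTY
9: bank 3 row 2 — prev 2 → HIT

STATE = b0:3 b1:6 b2:0 b3:2 b4:4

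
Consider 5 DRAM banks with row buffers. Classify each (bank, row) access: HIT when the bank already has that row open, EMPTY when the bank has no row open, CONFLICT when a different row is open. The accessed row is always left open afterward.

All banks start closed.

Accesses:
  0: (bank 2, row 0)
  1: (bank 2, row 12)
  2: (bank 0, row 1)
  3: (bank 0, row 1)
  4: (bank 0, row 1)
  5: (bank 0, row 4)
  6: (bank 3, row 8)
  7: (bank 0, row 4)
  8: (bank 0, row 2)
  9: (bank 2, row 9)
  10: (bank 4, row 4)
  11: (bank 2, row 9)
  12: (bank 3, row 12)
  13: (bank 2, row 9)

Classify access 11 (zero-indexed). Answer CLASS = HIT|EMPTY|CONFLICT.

step 0: bank2 None->0 [EMPTY]
step 1: bank2 0->12 [CONFLICT]
step 2: bank0 None->1 [EMPTY]
step 3: bank0 1->1 [HIT]
step 4: bank0 1->1 [HIT]
step 5: bank0 1->4 [CONFLICT]
step 6: bank3 None->8 [EMPTY]
step 7: bank0 4->4 [HIT]
step 8: bank0 4->2 [CONFLICT]
step 9: bank2 12->9 [CONFLICT]
step 10: bank4 None->4 [EMPTY]
step 11: bank2 9->9 [HIT]
step 12: bank3 8->12 [CONFLICT]
step 13: bank2 9->9 [HIT]

CLASS = HIT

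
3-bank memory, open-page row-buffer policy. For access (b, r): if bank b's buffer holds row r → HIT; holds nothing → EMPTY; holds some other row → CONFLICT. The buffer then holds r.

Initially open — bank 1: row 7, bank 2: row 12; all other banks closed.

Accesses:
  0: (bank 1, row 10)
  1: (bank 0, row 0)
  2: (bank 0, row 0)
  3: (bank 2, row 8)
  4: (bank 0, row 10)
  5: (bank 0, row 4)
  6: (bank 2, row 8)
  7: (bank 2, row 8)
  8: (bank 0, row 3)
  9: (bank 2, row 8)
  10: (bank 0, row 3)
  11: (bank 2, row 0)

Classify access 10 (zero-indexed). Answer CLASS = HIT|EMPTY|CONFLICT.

CLASS = HIT

#0 (1,10) C  (was 7)
#1 (0,0) E
#2 (0,0) H  (was 0)
#3 (2,8) C  (was 12)
#4 (0,10) C  (was 0)
#5 (0,4) C  (was 10)
#6 (2,8) H  (was 8)
#7 (2,8) H  (was 8)
#8 (0,3) C  (was 4)
#9 (2,8) H  (was 8)
#10 (0,3) H  (was 3)
#11 (2,0) C  (was 8)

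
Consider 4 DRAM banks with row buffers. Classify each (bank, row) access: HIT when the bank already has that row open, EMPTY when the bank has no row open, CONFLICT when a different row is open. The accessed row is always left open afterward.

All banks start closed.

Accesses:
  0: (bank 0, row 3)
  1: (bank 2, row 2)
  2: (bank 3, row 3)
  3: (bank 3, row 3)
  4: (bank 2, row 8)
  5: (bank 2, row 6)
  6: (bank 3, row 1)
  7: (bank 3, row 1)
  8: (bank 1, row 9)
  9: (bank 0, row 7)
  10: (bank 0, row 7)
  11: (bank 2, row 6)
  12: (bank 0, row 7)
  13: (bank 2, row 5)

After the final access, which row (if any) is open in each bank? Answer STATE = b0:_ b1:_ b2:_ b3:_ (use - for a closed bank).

STATE = b0:7 b1:9 b2:5 b3:1

step 0: bank0 None->3 [EMPTY]
step 1: bank2 None->2 [EMPTY]
step 2: bank3 None->3 [EMPTY]
step 3: bank3 3->3 [HIT]
step 4: bank2 2->8 [CONFLICT]
step 5: bank2 8->6 [CONFLICT]
step 6: bank3 3->1 [CONFLICT]
step 7: bank3 1->1 [HIT]
step 8: bank1 None->9 [EMPTY]
step 9: bank0 3->7 [CONFLICT]
step 10: bank0 7->7 [HIT]
step 11: bank2 6->6 [HIT]
step 12: bank0 7->7 [HIT]
step 13: bank2 6->5 [CONFLICT]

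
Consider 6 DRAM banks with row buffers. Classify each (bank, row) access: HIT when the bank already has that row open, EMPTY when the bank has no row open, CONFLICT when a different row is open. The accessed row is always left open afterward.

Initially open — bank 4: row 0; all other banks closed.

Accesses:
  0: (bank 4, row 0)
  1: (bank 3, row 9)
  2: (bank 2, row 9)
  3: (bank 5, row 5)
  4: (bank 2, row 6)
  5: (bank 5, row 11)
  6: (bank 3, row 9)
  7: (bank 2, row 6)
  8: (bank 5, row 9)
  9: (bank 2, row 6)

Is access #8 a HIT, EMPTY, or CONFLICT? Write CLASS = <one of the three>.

CLASS = CONFLICT

#0 (4,0) H  (was 0)
#1 (3,9) E
#2 (2,9) E
#3 (5,5) E
#4 (2,6) C  (was 9)
#5 (5,11) C  (was 5)
#6 (3,9) H  (was 9)
#7 (2,6) H  (was 6)
#8 (5,9) C  (was 11)
#9 (2,6) H  (was 6)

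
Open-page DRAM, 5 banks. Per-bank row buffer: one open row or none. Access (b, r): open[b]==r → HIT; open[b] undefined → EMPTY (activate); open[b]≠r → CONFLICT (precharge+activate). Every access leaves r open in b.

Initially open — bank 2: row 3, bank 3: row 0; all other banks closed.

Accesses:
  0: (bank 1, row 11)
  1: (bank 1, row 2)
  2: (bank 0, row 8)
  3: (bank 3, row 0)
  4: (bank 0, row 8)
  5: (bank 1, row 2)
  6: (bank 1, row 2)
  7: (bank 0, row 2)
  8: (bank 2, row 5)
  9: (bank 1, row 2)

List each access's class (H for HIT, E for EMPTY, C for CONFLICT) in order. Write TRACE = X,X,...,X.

TRACE = E,C,E,H,H,H,H,C,C,H

  [0] b1 r11: no row ⇒ E
  [1] b1 r2: had r11 ⇒ C
  [2] b0 r8: no row ⇒ E
  [3] b3 r0: had r0 ⇒ H
  [4] b0 r8: had r8 ⇒ H
  [5] b1 r2: had r2 ⇒ H
  [6] b1 r2: had r2 ⇒ H
  [7] b0 r2: had r8 ⇒ C
  [8] b2 r5: had r3 ⇒ C
  [9] b1 r2: had r2 ⇒ H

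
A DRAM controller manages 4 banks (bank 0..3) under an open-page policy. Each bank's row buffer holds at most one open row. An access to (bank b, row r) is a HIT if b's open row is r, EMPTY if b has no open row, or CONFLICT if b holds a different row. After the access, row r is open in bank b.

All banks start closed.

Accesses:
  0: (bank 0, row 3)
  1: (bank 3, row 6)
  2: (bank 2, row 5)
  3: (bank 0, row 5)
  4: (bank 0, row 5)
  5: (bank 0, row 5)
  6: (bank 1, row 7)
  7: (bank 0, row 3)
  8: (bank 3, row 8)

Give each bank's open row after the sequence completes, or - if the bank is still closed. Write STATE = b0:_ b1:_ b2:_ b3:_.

  [0] b0 r3: no row ⇒ E
  [1] b3 r6: no row ⇒ E
  [2] b2 r5: no row ⇒ E
  [3] b0 r5: had r3 ⇒ C
  [4] b0 r5: had r5 ⇒ H
  [5] b0 r5: had r5 ⇒ H
  [6] b1 r7: no row ⇒ E
  [7] b0 r3: had r5 ⇒ C
  [8] b3 r8: had r6 ⇒ C

STATE = b0:3 b1:7 b2:5 b3:8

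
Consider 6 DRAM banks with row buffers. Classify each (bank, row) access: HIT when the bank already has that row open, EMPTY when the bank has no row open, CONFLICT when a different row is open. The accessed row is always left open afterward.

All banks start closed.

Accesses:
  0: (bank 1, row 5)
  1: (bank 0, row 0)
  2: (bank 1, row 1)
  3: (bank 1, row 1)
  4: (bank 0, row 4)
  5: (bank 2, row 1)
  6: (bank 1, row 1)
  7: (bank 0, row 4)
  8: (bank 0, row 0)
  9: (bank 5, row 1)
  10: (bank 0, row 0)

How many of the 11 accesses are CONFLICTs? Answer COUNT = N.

COUNT = 3

0: bank 1 row 5 — prev None → EMPTY
1: bank 0 row 0 — prev None → EMPTY
2: bank 1 row 1 — prev 5 → CONFLICT
3: bank 1 row 1 — prev 1 → HIT
4: bank 0 row 4 — prev 0 → CONFLICT
5: bank 2 row 1 — prev None → EMPTY
6: bank 1 row 1 — prev 1 → HIT
7: bank 0 row 4 — prev 4 → HIT
8: bank 0 row 0 — prev 4 → CONFLICT
9: bank 5 row 1 — prev None → EMPTY
10: bank 0 row 0 — prev 0 → HIT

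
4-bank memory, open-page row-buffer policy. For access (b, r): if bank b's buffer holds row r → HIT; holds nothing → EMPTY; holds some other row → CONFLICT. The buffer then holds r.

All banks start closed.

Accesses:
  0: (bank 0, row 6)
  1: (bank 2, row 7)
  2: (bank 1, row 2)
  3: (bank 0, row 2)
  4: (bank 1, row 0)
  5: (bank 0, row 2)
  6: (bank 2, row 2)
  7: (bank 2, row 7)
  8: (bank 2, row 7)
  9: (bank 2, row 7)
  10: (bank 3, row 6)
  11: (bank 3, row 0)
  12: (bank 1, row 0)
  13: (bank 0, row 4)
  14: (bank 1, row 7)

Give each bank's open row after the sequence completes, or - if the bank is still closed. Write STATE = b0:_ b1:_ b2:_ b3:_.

STATE = b0:4 b1:7 b2:7 b3:0

step 0: bank0 None->6 [EMPTY]
step 1: bank2 None->7 [EMPTY]
step 2: bank1 None->2 [EMPTY]
step 3: bank0 6->2 [CONFLICT]
step 4: bank1 2->0 [CONFLICT]
step 5: bank0 2->2 [HIT]
step 6: bank2 7->2 [CONFLICT]
step 7: bank2 2->7 [CONFLICT]
step 8: bank2 7->7 [HIT]
step 9: bank2 7->7 [HIT]
step 10: bank3 None->6 [EMPTY]
step 11: bank3 6->0 [CONFLICT]
step 12: bank1 0->0 [HIT]
step 13: bank0 2->4 [CONFLICT]
step 14: bank1 0->7 [CONFLICT]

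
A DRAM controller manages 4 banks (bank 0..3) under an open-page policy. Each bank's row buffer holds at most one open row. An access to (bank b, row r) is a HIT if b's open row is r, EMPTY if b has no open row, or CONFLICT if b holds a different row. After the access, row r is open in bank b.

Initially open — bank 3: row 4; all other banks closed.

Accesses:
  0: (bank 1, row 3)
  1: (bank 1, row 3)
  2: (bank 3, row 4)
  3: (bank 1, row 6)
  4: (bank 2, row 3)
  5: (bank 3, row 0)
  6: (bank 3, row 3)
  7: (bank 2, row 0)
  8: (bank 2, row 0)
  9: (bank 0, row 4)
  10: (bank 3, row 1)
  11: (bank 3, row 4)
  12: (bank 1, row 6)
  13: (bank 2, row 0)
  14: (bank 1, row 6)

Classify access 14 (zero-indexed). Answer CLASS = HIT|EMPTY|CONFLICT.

0: bank 1 row 3 — prev None → EMPTY
1: bank 1 row 3 — prev 3 → HIT
2: bank 3 row 4 — prev 4 → HIT
3: bank 1 row 6 — prev 3 → CONFLICT
4: bank 2 row 3 — prev None → EMPTY
5: bank 3 row 0 — prev 4 → CONFLICT
6: bank 3 row 3 — prev 0 → CONFLICT
7: bank 2 row 0 — prev 3 → CONFLICT
8: bank 2 row 0 — prev 0 → HIT
9: bank 0 row 4 — prev None → EMPTY
10: bank 3 row 1 — prev 3 → CONFLICT
11: bank 3 row 4 — prev 1 → CONFLICT
12: bank 1 row 6 — prev 6 → HIT
13: bank 2 row 0 — prev 0 → HIT
14: bank 1 row 6 — prev 6 → HIT

CLASS = HIT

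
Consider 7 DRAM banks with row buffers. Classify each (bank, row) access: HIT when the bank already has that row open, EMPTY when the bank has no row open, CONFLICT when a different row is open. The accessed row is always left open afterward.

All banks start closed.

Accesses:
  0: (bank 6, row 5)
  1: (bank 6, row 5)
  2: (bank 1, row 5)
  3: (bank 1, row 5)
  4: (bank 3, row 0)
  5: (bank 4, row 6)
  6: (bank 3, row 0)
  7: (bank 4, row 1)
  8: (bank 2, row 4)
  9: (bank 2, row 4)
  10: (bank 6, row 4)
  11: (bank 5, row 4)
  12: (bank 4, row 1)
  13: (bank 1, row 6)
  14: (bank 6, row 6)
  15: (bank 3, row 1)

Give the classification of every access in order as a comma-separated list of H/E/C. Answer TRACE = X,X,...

0: bank 6 row 5 — prev None → EMPTY
1: bank 6 row 5 — prev 5 → HIT
2: bank 1 row 5 — prev None → EMPTY
3: bank 1 row 5 — prev 5 → HIT
4: bank 3 row 0 — prev None → EMPTY
5: bank 4 row 6 — prev None → EMPTY
6: bank 3 row 0 — prev 0 → HIT
7: bank 4 row 1 — prev 6 → CONFLICT
8: bank 2 row 4 — prev None → EMPTY
9: bank 2 row 4 — prev 4 → HIT
10: bank 6 row 4 — prev 5 → CONFLICT
11: bank 5 row 4 — prev None → EMPTY
12: bank 4 row 1 — prev 1 → HIT
13: bank 1 row 6 — prev 5 → CONFLICT
14: bank 6 row 6 — prev 4 → CONFLICT
15: bank 3 row 1 — prev 0 → CONFLICT

TRACE = E,H,E,H,E,E,H,C,E,H,C,E,H,C,C,C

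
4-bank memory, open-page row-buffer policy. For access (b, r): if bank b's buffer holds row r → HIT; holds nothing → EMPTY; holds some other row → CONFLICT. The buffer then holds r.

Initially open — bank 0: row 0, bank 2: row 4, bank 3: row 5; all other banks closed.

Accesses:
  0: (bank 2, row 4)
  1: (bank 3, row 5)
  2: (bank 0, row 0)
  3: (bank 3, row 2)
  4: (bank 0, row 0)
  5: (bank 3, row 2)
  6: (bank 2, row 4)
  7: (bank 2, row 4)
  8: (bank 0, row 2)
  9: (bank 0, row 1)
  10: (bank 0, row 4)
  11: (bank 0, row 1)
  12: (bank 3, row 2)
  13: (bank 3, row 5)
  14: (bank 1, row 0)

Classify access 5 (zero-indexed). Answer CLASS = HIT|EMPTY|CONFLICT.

0: bank 2 row 4 — prev 4 → HIT
1: bank 3 row 5 — prev 5 → HIT
2: bank 0 row 0 — prev 0 → HIT
3: bank 3 row 2 — prev 5 → CONFLICT
4: bank 0 row 0 — prev 0 → HIT
5: bank 3 row 2 — prev 2 → HIT
6: bank 2 row 4 — prev 4 → HIT
7: bank 2 row 4 — prev 4 → HIT
8: bank 0 row 2 — prev 0 → CONFLICT
9: bank 0 row 1 — prev 2 → CONFLICT
10: bank 0 row 4 — prev 1 → CONFLICT
11: bank 0 row 1 — prev 4 → CONFLICT
12: bank 3 row 2 — prev 2 → HIT
13: bank 3 row 5 — prev 2 → CONFLICT
14: bank 1 row 0 — prev None → EMPTY

CLASS = HIT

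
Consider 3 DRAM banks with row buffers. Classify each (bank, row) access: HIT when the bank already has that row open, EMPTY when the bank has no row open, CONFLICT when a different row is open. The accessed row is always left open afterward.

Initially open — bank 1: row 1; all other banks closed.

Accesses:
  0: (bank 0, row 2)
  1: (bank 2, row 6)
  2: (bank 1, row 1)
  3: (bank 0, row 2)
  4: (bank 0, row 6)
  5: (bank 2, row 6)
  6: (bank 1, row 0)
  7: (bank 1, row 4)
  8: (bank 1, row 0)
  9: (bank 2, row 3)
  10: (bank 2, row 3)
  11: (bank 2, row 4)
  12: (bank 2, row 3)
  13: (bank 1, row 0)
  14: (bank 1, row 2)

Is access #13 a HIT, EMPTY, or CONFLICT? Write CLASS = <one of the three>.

0: bank 0 row 2 — prev None → EMPTY
1: bank 2 row 6 — prev None → EMPTY
2: bank 1 row 1 — prev 1 → HIT
3: bank 0 row 2 — prev 2 → HIT
4: bank 0 row 6 — prev 2 → CONFLICT
5: bank 2 row 6 — prev 6 → HIT
6: bank 1 row 0 — prev 1 → CONFLICT
7: bank 1 row 4 — prev 0 → CONFLICT
8: bank 1 row 0 — prev 4 → CONFLICT
9: bank 2 row 3 — prev 6 → CONFLICT
10: bank 2 row 3 — prev 3 → HIT
11: bank 2 row 4 — prev 3 → CONFLICT
12: bank 2 row 3 — prev 4 → CONFLICT
13: bank 1 row 0 — prev 0 → HIT
14: bank 1 row 2 — prev 0 → CONFLICT

CLASS = HIT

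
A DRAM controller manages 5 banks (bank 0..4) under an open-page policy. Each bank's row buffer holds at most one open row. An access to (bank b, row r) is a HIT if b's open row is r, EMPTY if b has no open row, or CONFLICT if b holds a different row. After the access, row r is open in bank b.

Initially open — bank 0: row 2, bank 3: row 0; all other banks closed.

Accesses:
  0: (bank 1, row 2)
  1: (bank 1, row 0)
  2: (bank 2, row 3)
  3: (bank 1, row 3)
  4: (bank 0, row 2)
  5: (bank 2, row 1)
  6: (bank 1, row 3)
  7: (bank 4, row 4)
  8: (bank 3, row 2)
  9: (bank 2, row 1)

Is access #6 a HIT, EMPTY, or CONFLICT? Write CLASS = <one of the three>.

CLASS = HIT

step 0: bank1 None->2 [EMPTY]
step 1: bank1 2->0 [CONFLICT]
step 2: bank2 None->3 [EMPTY]
step 3: bank1 0->3 [CONFLICT]
step 4: bank0 2->2 [HIT]
step 5: bank2 3->1 [CONFLICT]
step 6: bank1 3->3 [HIT]
step 7: bank4 None->4 [EMPTY]
step 8: bank3 0->2 [CONFLICT]
step 9: bank2 1->1 [HIT]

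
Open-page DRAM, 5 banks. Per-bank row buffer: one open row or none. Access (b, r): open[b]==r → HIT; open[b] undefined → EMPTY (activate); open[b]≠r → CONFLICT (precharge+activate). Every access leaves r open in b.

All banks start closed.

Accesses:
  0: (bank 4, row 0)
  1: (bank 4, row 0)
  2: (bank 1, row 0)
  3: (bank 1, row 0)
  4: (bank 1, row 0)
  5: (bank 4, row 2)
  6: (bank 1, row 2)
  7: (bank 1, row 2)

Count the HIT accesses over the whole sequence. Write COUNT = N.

step 0: bank4 None->0 [EMPTY]
step 1: bank4 0->0 [HIT]
step 2: bank1 None->0 [EMPTY]
step 3: bank1 0->0 [HIT]
step 4: bank1 0->0 [HIT]
step 5: bank4 0->2 [CONFLICT]
step 6: bank1 0->2 [CONFLICT]
step 7: bank1 2->2 [HIT]

COUNT = 4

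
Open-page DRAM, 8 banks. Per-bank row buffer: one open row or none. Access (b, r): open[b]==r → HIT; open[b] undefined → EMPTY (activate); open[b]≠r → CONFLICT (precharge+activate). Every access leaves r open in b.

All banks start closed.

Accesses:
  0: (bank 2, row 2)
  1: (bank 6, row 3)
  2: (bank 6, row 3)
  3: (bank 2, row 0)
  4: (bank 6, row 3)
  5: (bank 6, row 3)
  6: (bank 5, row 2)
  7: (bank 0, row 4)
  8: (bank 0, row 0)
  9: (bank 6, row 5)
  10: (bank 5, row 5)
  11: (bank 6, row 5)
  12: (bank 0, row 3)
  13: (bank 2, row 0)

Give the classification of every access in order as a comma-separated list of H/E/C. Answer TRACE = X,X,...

  [0] b2 r2: no row ⇒ E
  [1] b6 r3: no row ⇒ E
  [2] b6 r3: had r3 ⇒ H
  [3] b2 r0: had r2 ⇒ C
  [4] b6 r3: had r3 ⇒ H
  [5] b6 r3: had r3 ⇒ H
  [6] b5 r2: no row ⇒ E
  [7] b0 r4: no row ⇒ E
  [8] b0 r0: had r4 ⇒ C
  [9] b6 r5: had r3 ⇒ C
  [10] b5 r5: had r2 ⇒ C
  [11] b6 r5: had r5 ⇒ H
  [12] b0 r3: had r0 ⇒ C
  [13] b2 r0: had r0 ⇒ H

TRACE = E,E,H,C,H,H,E,E,C,C,C,H,C,H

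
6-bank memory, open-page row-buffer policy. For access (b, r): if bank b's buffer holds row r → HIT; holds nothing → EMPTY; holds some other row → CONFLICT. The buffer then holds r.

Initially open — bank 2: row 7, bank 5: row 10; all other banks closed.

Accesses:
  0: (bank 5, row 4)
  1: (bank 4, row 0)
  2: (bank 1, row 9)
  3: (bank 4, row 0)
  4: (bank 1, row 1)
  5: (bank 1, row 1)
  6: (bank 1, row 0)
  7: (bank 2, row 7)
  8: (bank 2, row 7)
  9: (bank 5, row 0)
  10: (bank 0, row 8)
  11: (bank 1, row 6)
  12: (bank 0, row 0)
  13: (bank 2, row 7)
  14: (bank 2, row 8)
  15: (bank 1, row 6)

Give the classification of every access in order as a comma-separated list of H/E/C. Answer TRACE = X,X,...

TRACE = C,E,E,H,C,H,C,H,H,C,E,C,C,H,C,H

0: bank 5 row 4 — prev 10 → CONFLICT
1: bank 4 row 0 — prev None → EMPTY
2: bank 1 row 9 — prev None → EMPTY
3: bank 4 row 0 — prev 0 → HIT
4: bank 1 row 1 — prev 9 → CONFLICT
5: bank 1 row 1 — prev 1 → HIT
6: bank 1 row 0 — prev 1 → CONFLICT
7: bank 2 row 7 — prev 7 → HIT
8: bank 2 row 7 — prev 7 → HIT
9: bank 5 row 0 — prev 4 → CONFLICT
10: bank 0 row 8 — prev None → EMPTY
11: bank 1 row 6 — prev 0 → CONFLICT
12: bank 0 row 0 — prev 8 → CONFLICT
13: bank 2 row 7 — prev 7 → HIT
14: bank 2 row 8 — prev 7 → CONFLICT
15: bank 1 row 6 — prev 6 → HIT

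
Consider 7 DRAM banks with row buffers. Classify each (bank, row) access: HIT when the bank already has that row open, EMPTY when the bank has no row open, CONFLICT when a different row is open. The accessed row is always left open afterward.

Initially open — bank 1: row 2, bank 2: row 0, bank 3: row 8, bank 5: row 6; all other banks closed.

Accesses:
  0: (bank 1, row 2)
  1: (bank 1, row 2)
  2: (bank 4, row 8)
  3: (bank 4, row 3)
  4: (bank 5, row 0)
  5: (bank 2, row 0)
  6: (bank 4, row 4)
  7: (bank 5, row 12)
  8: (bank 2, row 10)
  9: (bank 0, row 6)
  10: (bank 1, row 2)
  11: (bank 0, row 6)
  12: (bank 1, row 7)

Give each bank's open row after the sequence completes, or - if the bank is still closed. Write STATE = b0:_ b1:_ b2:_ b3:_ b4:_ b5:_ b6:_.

step 0: bank1 2->2 [HIT]
step 1: bank1 2->2 [HIT]
step 2: bank4 None->8 [EMPTY]
step 3: bank4 8->3 [CONFLICT]
step 4: bank5 6->0 [CONFLICT]
step 5: bank2 0->0 [HIT]
step 6: bank4 3->4 [CONFLICT]
step 7: bank5 0->12 [CONFLICT]
step 8: bank2 0->10 [CONFLICT]
step 9: bank0 None->6 [EMPTY]
step 10: bank1 2->2 [HIT]
step 11: bank0 6->6 [HIT]
step 12: bank1 2->7 [CONFLICT]

STATE = b0:6 b1:7 b2:10 b3:8 b4:4 b5:12 b6:-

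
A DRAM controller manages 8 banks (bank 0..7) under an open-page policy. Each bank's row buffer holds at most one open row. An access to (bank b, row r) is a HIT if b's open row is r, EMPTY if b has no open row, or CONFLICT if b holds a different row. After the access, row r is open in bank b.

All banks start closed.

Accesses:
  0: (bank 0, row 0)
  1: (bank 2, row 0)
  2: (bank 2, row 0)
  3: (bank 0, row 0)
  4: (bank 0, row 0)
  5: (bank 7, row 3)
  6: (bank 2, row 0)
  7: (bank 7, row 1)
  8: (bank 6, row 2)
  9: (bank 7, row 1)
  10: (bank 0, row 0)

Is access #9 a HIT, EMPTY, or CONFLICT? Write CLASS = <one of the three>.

CLASS = HIT

step 0: bank0 None->0 [EMPTY]
step 1: bank2 None->0 [EMPTY]
step 2: bank2 0->0 [HIT]
step 3: bank0 0->0 [HIT]
step 4: bank0 0->0 [HIT]
step 5: bank7 None->3 [EMPTY]
step 6: bank2 0->0 [HIT]
step 7: bank7 3->1 [CONFLICT]
step 8: bank6 None->2 [EMPTY]
step 9: bank7 1->1 [HIT]
step 10: bank0 0->0 [HIT]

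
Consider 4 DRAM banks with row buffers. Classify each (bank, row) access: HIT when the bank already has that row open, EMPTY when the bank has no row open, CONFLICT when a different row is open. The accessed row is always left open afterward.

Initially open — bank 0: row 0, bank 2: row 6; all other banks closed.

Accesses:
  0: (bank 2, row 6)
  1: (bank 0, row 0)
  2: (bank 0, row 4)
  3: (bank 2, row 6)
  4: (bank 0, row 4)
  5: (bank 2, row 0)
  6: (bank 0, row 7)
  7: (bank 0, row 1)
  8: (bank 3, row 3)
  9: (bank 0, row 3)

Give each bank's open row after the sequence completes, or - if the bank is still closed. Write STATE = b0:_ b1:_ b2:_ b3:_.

0: bank 2 row 6 — prev 6 → HIT
1: bank 0 row 0 — prev 0 → HIT
2: bank 0 row 4 — prev 0 → CONFLICT
3: bank 2 row 6 — prev 6 → HIT
4: bank 0 row 4 — prev 4 → HIT
5: bank 2 row 0 — prev 6 → CONFLICT
6: bank 0 row 7 — prev 4 → CONFLICT
7: bank 0 row 1 — prev 7 → CONFLICT
8: bank 3 row 3 — prev None → EMPTY
9: bank 0 row 3 — prev 1 → CONFLICT

STATE = b0:3 b1:- b2:0 b3:3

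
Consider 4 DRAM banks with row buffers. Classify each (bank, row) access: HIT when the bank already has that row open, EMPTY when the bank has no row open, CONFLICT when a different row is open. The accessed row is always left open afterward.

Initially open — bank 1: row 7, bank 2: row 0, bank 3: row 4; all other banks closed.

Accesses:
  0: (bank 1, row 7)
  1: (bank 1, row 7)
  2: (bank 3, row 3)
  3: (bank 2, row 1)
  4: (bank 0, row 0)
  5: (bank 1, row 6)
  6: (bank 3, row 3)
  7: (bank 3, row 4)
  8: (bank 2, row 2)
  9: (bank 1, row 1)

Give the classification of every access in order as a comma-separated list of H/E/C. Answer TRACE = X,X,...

TRACE = H,H,C,C,E,C,H,C,C,C

step 0: bank1 7->7 [HIT]
step 1: bank1 7->7 [HIT]
step 2: bank3 4->3 [CONFLICT]
step 3: bank2 0->1 [CONFLICT]
step 4: bank0 None->0 [EMPTY]
step 5: bank1 7->6 [CONFLICT]
step 6: bank3 3->3 [HIT]
step 7: bank3 3->4 [CONFLICT]
step 8: bank2 1->2 [CONFLICT]
step 9: bank1 6->1 [CONFLICT]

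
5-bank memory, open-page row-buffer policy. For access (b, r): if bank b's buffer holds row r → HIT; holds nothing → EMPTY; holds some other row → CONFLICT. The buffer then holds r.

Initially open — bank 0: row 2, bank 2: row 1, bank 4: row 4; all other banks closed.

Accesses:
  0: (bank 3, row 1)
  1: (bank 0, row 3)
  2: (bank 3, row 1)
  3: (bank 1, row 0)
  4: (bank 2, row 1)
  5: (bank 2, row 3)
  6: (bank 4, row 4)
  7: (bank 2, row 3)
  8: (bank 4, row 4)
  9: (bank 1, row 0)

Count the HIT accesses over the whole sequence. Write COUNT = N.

0: bank 3 row 1 — prev None → EMPTY
1: bank 0 row 3 — prev 2 → CONFLICT
2: bank 3 row 1 — prev 1 → HIT
3: bank 1 row 0 — prev None → EMPTY
4: bank 2 row 1 — prev 1 → HIT
5: bank 2 row 3 — prev 1 → CONFLICT
6: bank 4 row 4 — prev 4 → HIT
7: bank 2 row 3 — prev 3 → HIT
8: bank 4 row 4 — prev 4 → HIT
9: bank 1 row 0 — prev 0 → HIT

COUNT = 6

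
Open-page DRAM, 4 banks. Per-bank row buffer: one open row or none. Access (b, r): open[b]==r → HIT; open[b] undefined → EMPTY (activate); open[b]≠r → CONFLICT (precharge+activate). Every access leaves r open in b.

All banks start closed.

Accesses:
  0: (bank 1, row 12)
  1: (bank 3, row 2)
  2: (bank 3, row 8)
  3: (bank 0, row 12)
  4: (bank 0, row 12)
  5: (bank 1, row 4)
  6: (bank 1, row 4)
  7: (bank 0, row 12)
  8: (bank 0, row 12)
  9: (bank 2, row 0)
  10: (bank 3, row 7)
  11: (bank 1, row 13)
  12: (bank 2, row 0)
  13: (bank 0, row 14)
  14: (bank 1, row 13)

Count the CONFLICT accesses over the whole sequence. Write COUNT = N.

#0 (1,12) E
#1 (3,2) E
#2 (3,8) C  (was 2)
#3 (0,12) E
#4 (0,12) H  (was 12)
#5 (1,4) C  (was 12)
#6 (1,4) H  (was 4)
#7 (0,12) H  (was 12)
#8 (0,12) H  (was 12)
#9 (2,0) E
#10 (3,7) C  (was 8)
#11 (1,13) C  (was 4)
#12 (2,0) H  (was 0)
#13 (0,14) C  (was 12)
#14 (1,13) H  (was 13)

COUNT = 5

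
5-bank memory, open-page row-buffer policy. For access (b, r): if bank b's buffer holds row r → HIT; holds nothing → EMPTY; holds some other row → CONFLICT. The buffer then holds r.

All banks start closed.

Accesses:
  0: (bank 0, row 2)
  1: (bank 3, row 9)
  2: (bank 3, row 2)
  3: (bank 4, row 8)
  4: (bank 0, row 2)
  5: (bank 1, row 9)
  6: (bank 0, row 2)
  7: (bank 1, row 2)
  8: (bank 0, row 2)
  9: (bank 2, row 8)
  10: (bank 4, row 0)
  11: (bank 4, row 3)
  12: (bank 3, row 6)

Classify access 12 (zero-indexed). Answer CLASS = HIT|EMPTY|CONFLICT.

CLASS = CONFLICT

  [0] b0 r2: no row ⇒ E
  [1] b3 r9: no row ⇒ E
  [2] b3 r2: had r9 ⇒ C
  [3] b4 r8: no row ⇒ E
  [4] b0 r2: had r2 ⇒ H
  [5] b1 r9: no row ⇒ E
  [6] b0 r2: had r2 ⇒ H
  [7] b1 r2: had r9 ⇒ C
  [8] b0 r2: had r2 ⇒ H
  [9] b2 r8: no row ⇒ E
  [10] b4 r0: had r8 ⇒ C
  [11] b4 r3: had r0 ⇒ C
  [12] b3 r6: had r2 ⇒ C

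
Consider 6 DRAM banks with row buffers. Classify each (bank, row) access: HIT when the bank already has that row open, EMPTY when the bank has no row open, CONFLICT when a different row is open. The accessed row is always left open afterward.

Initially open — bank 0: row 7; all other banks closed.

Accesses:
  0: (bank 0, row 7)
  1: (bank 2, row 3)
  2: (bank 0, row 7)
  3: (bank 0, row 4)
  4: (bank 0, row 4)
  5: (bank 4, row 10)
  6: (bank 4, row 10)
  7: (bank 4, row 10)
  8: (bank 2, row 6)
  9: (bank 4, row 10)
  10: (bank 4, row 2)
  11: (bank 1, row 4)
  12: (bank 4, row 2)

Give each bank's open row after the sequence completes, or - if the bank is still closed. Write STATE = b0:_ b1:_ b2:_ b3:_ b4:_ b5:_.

STATE = b0:4 b1:4 b2:6 b3:- b4:2 b5:-

  [0] b0 r7: had r7 ⇒ H
  [1] b2 r3: no row ⇒ E
  [2] b0 r7: had r7 ⇒ H
  [3] b0 r4: had r7 ⇒ C
  [4] b0 r4: had r4 ⇒ H
  [5] b4 r10: no row ⇒ E
  [6] b4 r10: had r10 ⇒ H
  [7] b4 r10: had r10 ⇒ H
  [8] b2 r6: had r3 ⇒ C
  [9] b4 r10: had r10 ⇒ H
  [10] b4 r2: had r10 ⇒ C
  [11] b1 r4: no row ⇒ E
  [12] b4 r2: had r2 ⇒ H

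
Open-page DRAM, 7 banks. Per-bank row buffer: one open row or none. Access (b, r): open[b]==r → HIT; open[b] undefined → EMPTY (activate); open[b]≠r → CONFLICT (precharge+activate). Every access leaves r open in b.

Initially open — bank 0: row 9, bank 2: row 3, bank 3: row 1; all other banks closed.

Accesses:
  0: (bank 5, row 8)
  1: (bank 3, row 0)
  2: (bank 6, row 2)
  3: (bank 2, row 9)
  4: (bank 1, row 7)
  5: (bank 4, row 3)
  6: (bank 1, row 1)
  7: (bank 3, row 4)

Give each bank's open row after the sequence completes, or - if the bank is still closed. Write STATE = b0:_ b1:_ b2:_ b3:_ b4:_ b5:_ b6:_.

STATE = b0:9 b1:1 b2:9 b3:4 b4:3 b5:8 b6:2

step 0: bank5 None->8 [EMPTY]
step 1: bank3 1->0 [CONFLICT]
step 2: bank6 None->2 [EMPTY]
step 3: bank2 3->9 [CONFLICT]
step 4: bank1 None->7 [EMPTY]
step 5: bank4 None->3 [EMPTY]
step 6: bank1 7->1 [CONFLICT]
step 7: bank3 0->4 [CONFLICT]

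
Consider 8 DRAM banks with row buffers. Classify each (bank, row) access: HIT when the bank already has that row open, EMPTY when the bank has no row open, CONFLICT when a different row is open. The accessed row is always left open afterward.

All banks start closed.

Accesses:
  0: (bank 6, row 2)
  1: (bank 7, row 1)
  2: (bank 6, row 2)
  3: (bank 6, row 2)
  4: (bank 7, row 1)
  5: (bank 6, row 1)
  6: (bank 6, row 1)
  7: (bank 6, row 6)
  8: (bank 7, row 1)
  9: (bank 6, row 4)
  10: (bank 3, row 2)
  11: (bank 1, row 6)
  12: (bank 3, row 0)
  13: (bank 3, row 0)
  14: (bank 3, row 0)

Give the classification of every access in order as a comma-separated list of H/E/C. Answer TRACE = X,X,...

TRACE = E,E,H,H,H,C,H,C,H,C,E,E,C,H,H

step 0: bank6 None->2 [EMPTY]
step 1: bank7 None->1 [EMPTY]
step 2: bank6 2->2 [HIT]
step 3: bank6 2->2 [HIT]
step 4: bank7 1->1 [HIT]
step 5: bank6 2->1 [CONFLICT]
step 6: bank6 1->1 [HIT]
step 7: bank6 1->6 [CONFLICT]
step 8: bank7 1->1 [HIT]
step 9: bank6 6->4 [CONFLICT]
step 10: bank3 None->2 [EMPTY]
step 11: bank1 None->6 [EMPTY]
step 12: bank3 2->0 [CONFLICT]
step 13: bank3 0->0 [HIT]
step 14: bank3 0->0 [HIT]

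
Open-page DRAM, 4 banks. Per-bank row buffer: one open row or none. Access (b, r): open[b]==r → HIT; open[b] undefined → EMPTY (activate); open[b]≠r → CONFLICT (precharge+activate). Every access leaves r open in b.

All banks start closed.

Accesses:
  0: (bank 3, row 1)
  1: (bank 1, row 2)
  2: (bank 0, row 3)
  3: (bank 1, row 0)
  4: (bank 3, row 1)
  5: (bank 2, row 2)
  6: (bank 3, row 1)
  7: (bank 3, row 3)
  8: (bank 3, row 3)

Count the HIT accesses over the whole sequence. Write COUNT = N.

#0 (3,1) E
#1 (1,2) E
#2 (0,3) E
#3 (1,0) C  (was 2)
#4 (3,1) H  (was 1)
#5 (2,2) E
#6 (3,1) H  (was 1)
#7 (3,3) C  (was 1)
#8 (3,3) H  (was 3)

COUNT = 3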